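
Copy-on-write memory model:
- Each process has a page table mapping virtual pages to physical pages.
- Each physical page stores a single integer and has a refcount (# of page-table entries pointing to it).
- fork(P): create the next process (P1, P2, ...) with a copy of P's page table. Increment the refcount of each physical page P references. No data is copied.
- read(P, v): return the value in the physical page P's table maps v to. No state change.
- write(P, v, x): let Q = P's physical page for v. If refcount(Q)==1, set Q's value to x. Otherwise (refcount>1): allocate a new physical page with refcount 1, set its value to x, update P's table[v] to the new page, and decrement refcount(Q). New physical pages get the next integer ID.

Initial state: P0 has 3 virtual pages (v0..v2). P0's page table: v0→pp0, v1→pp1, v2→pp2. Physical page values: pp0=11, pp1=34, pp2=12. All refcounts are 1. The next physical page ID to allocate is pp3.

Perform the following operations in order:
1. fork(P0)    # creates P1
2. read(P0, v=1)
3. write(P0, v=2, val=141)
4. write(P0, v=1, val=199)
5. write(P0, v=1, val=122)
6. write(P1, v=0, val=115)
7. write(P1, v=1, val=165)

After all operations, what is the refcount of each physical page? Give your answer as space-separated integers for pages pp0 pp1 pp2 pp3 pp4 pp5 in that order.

Answer: 1 1 1 1 1 1

Derivation:
Op 1: fork(P0) -> P1. 3 ppages; refcounts: pp0:2 pp1:2 pp2:2
Op 2: read(P0, v1) -> 34. No state change.
Op 3: write(P0, v2, 141). refcount(pp2)=2>1 -> COPY to pp3. 4 ppages; refcounts: pp0:2 pp1:2 pp2:1 pp3:1
Op 4: write(P0, v1, 199). refcount(pp1)=2>1 -> COPY to pp4. 5 ppages; refcounts: pp0:2 pp1:1 pp2:1 pp3:1 pp4:1
Op 5: write(P0, v1, 122). refcount(pp4)=1 -> write in place. 5 ppages; refcounts: pp0:2 pp1:1 pp2:1 pp3:1 pp4:1
Op 6: write(P1, v0, 115). refcount(pp0)=2>1 -> COPY to pp5. 6 ppages; refcounts: pp0:1 pp1:1 pp2:1 pp3:1 pp4:1 pp5:1
Op 7: write(P1, v1, 165). refcount(pp1)=1 -> write in place. 6 ppages; refcounts: pp0:1 pp1:1 pp2:1 pp3:1 pp4:1 pp5:1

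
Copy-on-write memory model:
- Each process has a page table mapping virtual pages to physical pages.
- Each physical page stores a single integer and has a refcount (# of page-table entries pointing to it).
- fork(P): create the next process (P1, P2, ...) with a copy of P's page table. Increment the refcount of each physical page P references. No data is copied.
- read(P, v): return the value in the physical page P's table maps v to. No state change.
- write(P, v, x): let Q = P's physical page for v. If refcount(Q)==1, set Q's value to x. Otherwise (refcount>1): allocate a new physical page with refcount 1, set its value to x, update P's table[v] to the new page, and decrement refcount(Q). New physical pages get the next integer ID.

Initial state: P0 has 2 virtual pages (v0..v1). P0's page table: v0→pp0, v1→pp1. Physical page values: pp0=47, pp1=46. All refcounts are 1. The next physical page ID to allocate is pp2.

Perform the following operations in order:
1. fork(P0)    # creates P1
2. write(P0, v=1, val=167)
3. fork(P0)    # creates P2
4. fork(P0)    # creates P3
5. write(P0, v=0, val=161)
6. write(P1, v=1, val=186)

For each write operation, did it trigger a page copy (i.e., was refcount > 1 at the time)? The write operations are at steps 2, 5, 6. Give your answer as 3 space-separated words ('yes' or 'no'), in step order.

Op 1: fork(P0) -> P1. 2 ppages; refcounts: pp0:2 pp1:2
Op 2: write(P0, v1, 167). refcount(pp1)=2>1 -> COPY to pp2. 3 ppages; refcounts: pp0:2 pp1:1 pp2:1
Op 3: fork(P0) -> P2. 3 ppages; refcounts: pp0:3 pp1:1 pp2:2
Op 4: fork(P0) -> P3. 3 ppages; refcounts: pp0:4 pp1:1 pp2:3
Op 5: write(P0, v0, 161). refcount(pp0)=4>1 -> COPY to pp3. 4 ppages; refcounts: pp0:3 pp1:1 pp2:3 pp3:1
Op 6: write(P1, v1, 186). refcount(pp1)=1 -> write in place. 4 ppages; refcounts: pp0:3 pp1:1 pp2:3 pp3:1

yes yes no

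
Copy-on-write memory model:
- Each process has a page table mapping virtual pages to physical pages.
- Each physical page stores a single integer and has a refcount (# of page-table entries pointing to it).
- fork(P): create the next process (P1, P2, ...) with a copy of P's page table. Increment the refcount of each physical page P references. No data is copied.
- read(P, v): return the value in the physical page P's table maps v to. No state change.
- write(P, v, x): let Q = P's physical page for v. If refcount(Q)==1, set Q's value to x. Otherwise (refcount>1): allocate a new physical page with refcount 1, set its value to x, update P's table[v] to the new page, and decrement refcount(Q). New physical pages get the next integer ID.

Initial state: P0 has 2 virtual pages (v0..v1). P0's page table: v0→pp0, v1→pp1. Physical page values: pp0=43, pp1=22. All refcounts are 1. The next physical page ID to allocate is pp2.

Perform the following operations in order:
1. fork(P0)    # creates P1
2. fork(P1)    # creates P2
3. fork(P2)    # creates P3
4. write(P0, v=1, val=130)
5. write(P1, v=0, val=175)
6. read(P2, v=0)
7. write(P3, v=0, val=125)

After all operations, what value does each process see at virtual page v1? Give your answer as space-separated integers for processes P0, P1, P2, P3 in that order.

Op 1: fork(P0) -> P1. 2 ppages; refcounts: pp0:2 pp1:2
Op 2: fork(P1) -> P2. 2 ppages; refcounts: pp0:3 pp1:3
Op 3: fork(P2) -> P3. 2 ppages; refcounts: pp0:4 pp1:4
Op 4: write(P0, v1, 130). refcount(pp1)=4>1 -> COPY to pp2. 3 ppages; refcounts: pp0:4 pp1:3 pp2:1
Op 5: write(P1, v0, 175). refcount(pp0)=4>1 -> COPY to pp3. 4 ppages; refcounts: pp0:3 pp1:3 pp2:1 pp3:1
Op 6: read(P2, v0) -> 43. No state change.
Op 7: write(P3, v0, 125). refcount(pp0)=3>1 -> COPY to pp4. 5 ppages; refcounts: pp0:2 pp1:3 pp2:1 pp3:1 pp4:1
P0: v1 -> pp2 = 130
P1: v1 -> pp1 = 22
P2: v1 -> pp1 = 22
P3: v1 -> pp1 = 22

Answer: 130 22 22 22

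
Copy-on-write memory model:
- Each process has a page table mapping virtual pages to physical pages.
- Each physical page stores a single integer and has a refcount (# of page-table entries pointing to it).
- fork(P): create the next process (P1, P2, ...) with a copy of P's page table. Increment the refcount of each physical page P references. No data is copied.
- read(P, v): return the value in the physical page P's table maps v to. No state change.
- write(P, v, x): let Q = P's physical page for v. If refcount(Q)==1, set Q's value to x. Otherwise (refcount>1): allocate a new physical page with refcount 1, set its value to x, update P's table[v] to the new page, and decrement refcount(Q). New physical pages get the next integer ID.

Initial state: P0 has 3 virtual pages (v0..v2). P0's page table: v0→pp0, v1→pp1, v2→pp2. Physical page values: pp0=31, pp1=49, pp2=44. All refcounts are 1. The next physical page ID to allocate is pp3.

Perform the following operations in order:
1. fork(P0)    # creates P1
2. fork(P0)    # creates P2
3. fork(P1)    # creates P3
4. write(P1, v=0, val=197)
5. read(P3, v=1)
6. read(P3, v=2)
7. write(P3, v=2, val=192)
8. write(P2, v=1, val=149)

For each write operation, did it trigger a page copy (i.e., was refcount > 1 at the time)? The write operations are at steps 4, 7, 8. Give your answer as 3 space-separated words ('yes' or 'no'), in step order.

Op 1: fork(P0) -> P1. 3 ppages; refcounts: pp0:2 pp1:2 pp2:2
Op 2: fork(P0) -> P2. 3 ppages; refcounts: pp0:3 pp1:3 pp2:3
Op 3: fork(P1) -> P3. 3 ppages; refcounts: pp0:4 pp1:4 pp2:4
Op 4: write(P1, v0, 197). refcount(pp0)=4>1 -> COPY to pp3. 4 ppages; refcounts: pp0:3 pp1:4 pp2:4 pp3:1
Op 5: read(P3, v1) -> 49. No state change.
Op 6: read(P3, v2) -> 44. No state change.
Op 7: write(P3, v2, 192). refcount(pp2)=4>1 -> COPY to pp4. 5 ppages; refcounts: pp0:3 pp1:4 pp2:3 pp3:1 pp4:1
Op 8: write(P2, v1, 149). refcount(pp1)=4>1 -> COPY to pp5. 6 ppages; refcounts: pp0:3 pp1:3 pp2:3 pp3:1 pp4:1 pp5:1

yes yes yes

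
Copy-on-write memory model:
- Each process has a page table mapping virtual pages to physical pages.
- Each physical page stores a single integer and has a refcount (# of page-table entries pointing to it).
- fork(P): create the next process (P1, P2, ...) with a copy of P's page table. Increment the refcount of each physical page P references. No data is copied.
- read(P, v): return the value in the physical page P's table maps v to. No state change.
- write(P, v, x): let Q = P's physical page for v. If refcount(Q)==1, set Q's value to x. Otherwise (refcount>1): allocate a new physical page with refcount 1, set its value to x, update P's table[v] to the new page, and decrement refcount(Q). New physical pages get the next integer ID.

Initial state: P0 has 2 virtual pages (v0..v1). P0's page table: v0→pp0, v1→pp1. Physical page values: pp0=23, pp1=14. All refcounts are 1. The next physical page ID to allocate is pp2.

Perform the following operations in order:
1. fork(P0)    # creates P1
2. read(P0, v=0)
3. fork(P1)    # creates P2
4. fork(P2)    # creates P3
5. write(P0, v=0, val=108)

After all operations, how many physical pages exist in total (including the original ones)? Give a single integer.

Answer: 3

Derivation:
Op 1: fork(P0) -> P1. 2 ppages; refcounts: pp0:2 pp1:2
Op 2: read(P0, v0) -> 23. No state change.
Op 3: fork(P1) -> P2. 2 ppages; refcounts: pp0:3 pp1:3
Op 4: fork(P2) -> P3. 2 ppages; refcounts: pp0:4 pp1:4
Op 5: write(P0, v0, 108). refcount(pp0)=4>1 -> COPY to pp2. 3 ppages; refcounts: pp0:3 pp1:4 pp2:1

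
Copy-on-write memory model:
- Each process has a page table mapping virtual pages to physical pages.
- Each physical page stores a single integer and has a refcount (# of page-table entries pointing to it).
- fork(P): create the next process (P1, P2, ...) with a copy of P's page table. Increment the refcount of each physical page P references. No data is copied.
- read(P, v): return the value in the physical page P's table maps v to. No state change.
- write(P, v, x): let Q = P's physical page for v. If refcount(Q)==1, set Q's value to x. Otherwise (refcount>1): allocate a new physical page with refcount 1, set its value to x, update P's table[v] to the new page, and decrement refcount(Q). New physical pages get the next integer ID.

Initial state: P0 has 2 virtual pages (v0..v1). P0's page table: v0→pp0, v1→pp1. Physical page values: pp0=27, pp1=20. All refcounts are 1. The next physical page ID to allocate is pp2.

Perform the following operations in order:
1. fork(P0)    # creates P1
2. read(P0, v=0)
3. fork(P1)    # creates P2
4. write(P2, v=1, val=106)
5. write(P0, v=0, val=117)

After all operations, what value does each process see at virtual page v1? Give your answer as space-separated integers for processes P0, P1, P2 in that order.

Op 1: fork(P0) -> P1. 2 ppages; refcounts: pp0:2 pp1:2
Op 2: read(P0, v0) -> 27. No state change.
Op 3: fork(P1) -> P2. 2 ppages; refcounts: pp0:3 pp1:3
Op 4: write(P2, v1, 106). refcount(pp1)=3>1 -> COPY to pp2. 3 ppages; refcounts: pp0:3 pp1:2 pp2:1
Op 5: write(P0, v0, 117). refcount(pp0)=3>1 -> COPY to pp3. 4 ppages; refcounts: pp0:2 pp1:2 pp2:1 pp3:1
P0: v1 -> pp1 = 20
P1: v1 -> pp1 = 20
P2: v1 -> pp2 = 106

Answer: 20 20 106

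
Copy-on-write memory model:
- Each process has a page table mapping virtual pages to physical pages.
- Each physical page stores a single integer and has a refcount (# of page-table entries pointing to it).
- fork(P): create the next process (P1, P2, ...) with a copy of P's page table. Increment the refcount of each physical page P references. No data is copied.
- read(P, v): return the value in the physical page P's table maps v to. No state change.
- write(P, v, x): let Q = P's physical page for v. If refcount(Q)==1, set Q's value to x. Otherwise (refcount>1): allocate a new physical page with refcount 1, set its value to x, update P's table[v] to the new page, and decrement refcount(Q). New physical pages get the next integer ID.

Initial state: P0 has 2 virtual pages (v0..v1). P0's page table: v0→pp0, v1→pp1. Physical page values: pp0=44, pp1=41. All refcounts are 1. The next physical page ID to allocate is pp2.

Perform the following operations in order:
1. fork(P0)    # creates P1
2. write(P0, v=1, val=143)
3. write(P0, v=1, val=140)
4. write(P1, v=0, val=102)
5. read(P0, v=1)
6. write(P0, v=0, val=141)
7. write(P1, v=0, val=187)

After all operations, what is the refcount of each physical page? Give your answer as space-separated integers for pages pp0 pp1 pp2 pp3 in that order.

Answer: 1 1 1 1

Derivation:
Op 1: fork(P0) -> P1. 2 ppages; refcounts: pp0:2 pp1:2
Op 2: write(P0, v1, 143). refcount(pp1)=2>1 -> COPY to pp2. 3 ppages; refcounts: pp0:2 pp1:1 pp2:1
Op 3: write(P0, v1, 140). refcount(pp2)=1 -> write in place. 3 ppages; refcounts: pp0:2 pp1:1 pp2:1
Op 4: write(P1, v0, 102). refcount(pp0)=2>1 -> COPY to pp3. 4 ppages; refcounts: pp0:1 pp1:1 pp2:1 pp3:1
Op 5: read(P0, v1) -> 140. No state change.
Op 6: write(P0, v0, 141). refcount(pp0)=1 -> write in place. 4 ppages; refcounts: pp0:1 pp1:1 pp2:1 pp3:1
Op 7: write(P1, v0, 187). refcount(pp3)=1 -> write in place. 4 ppages; refcounts: pp0:1 pp1:1 pp2:1 pp3:1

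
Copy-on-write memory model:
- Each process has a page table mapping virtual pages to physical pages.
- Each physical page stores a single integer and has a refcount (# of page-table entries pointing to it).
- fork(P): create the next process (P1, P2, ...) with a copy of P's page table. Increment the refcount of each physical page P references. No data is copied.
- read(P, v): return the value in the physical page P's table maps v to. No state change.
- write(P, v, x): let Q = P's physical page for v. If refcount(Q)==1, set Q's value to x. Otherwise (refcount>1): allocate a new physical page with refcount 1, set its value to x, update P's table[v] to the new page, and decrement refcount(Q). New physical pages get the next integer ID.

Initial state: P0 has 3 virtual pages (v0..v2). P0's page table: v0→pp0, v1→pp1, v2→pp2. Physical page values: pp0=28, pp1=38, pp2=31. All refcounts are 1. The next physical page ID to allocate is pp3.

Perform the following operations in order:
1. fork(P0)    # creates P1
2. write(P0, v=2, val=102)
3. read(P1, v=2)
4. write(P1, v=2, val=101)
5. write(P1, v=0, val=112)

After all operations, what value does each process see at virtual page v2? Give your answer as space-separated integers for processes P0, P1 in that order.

Answer: 102 101

Derivation:
Op 1: fork(P0) -> P1. 3 ppages; refcounts: pp0:2 pp1:2 pp2:2
Op 2: write(P0, v2, 102). refcount(pp2)=2>1 -> COPY to pp3. 4 ppages; refcounts: pp0:2 pp1:2 pp2:1 pp3:1
Op 3: read(P1, v2) -> 31. No state change.
Op 4: write(P1, v2, 101). refcount(pp2)=1 -> write in place. 4 ppages; refcounts: pp0:2 pp1:2 pp2:1 pp3:1
Op 5: write(P1, v0, 112). refcount(pp0)=2>1 -> COPY to pp4. 5 ppages; refcounts: pp0:1 pp1:2 pp2:1 pp3:1 pp4:1
P0: v2 -> pp3 = 102
P1: v2 -> pp2 = 101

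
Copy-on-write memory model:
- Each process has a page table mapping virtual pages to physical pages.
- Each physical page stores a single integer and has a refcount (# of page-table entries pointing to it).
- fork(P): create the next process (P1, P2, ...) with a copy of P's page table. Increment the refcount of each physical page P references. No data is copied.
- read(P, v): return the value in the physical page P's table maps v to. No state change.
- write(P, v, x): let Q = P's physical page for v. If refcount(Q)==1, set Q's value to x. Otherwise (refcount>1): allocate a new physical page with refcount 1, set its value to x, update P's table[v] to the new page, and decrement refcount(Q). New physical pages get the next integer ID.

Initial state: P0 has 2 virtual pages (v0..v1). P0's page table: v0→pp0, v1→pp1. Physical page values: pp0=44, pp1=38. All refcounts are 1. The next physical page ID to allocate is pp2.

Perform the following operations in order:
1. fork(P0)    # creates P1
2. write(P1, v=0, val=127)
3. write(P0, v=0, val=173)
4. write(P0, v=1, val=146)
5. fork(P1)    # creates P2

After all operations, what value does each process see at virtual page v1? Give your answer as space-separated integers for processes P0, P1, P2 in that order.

Op 1: fork(P0) -> P1. 2 ppages; refcounts: pp0:2 pp1:2
Op 2: write(P1, v0, 127). refcount(pp0)=2>1 -> COPY to pp2. 3 ppages; refcounts: pp0:1 pp1:2 pp2:1
Op 3: write(P0, v0, 173). refcount(pp0)=1 -> write in place. 3 ppages; refcounts: pp0:1 pp1:2 pp2:1
Op 4: write(P0, v1, 146). refcount(pp1)=2>1 -> COPY to pp3. 4 ppages; refcounts: pp0:1 pp1:1 pp2:1 pp3:1
Op 5: fork(P1) -> P2. 4 ppages; refcounts: pp0:1 pp1:2 pp2:2 pp3:1
P0: v1 -> pp3 = 146
P1: v1 -> pp1 = 38
P2: v1 -> pp1 = 38

Answer: 146 38 38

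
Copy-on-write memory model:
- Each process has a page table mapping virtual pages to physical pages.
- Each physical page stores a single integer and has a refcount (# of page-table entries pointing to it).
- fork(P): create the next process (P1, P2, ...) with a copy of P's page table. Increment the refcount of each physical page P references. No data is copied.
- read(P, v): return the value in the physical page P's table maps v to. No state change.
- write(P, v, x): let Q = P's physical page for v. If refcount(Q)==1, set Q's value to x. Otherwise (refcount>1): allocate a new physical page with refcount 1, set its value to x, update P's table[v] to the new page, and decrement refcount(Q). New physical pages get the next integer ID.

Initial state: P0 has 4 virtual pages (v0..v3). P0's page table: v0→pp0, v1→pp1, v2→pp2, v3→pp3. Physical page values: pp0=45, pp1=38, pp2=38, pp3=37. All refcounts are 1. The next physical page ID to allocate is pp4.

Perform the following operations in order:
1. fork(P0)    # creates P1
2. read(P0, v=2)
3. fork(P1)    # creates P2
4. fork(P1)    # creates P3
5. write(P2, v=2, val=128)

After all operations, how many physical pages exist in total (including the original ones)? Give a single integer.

Answer: 5

Derivation:
Op 1: fork(P0) -> P1. 4 ppages; refcounts: pp0:2 pp1:2 pp2:2 pp3:2
Op 2: read(P0, v2) -> 38. No state change.
Op 3: fork(P1) -> P2. 4 ppages; refcounts: pp0:3 pp1:3 pp2:3 pp3:3
Op 4: fork(P1) -> P3. 4 ppages; refcounts: pp0:4 pp1:4 pp2:4 pp3:4
Op 5: write(P2, v2, 128). refcount(pp2)=4>1 -> COPY to pp4. 5 ppages; refcounts: pp0:4 pp1:4 pp2:3 pp3:4 pp4:1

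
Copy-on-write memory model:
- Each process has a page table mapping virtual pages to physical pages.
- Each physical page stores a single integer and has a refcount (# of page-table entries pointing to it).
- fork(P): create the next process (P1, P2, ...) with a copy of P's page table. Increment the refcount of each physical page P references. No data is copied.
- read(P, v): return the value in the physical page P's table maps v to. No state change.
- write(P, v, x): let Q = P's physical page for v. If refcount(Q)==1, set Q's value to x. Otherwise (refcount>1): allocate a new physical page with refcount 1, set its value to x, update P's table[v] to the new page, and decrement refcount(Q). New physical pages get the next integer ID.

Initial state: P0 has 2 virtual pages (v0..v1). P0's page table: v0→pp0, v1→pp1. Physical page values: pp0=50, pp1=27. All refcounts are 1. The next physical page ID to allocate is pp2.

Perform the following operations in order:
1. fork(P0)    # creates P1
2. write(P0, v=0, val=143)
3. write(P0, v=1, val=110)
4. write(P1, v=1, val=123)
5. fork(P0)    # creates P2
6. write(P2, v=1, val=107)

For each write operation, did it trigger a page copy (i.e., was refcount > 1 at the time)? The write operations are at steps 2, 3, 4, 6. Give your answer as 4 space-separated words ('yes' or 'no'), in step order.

Op 1: fork(P0) -> P1. 2 ppages; refcounts: pp0:2 pp1:2
Op 2: write(P0, v0, 143). refcount(pp0)=2>1 -> COPY to pp2. 3 ppages; refcounts: pp0:1 pp1:2 pp2:1
Op 3: write(P0, v1, 110). refcount(pp1)=2>1 -> COPY to pp3. 4 ppages; refcounts: pp0:1 pp1:1 pp2:1 pp3:1
Op 4: write(P1, v1, 123). refcount(pp1)=1 -> write in place. 4 ppages; refcounts: pp0:1 pp1:1 pp2:1 pp3:1
Op 5: fork(P0) -> P2. 4 ppages; refcounts: pp0:1 pp1:1 pp2:2 pp3:2
Op 6: write(P2, v1, 107). refcount(pp3)=2>1 -> COPY to pp4. 5 ppages; refcounts: pp0:1 pp1:1 pp2:2 pp3:1 pp4:1

yes yes no yes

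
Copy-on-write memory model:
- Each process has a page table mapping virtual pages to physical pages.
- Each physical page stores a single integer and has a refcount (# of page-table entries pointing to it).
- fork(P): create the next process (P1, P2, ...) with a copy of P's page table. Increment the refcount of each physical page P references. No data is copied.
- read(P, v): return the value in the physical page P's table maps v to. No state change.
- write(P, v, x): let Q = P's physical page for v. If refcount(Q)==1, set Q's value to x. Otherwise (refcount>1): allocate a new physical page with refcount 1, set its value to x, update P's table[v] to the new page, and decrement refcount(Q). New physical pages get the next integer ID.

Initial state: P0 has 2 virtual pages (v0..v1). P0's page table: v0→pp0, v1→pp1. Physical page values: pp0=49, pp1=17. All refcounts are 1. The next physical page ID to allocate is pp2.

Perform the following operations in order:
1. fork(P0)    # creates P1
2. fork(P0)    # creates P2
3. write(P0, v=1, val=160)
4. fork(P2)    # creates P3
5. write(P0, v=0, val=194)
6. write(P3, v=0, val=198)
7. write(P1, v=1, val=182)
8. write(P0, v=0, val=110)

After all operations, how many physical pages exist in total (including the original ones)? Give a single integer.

Answer: 6

Derivation:
Op 1: fork(P0) -> P1. 2 ppages; refcounts: pp0:2 pp1:2
Op 2: fork(P0) -> P2. 2 ppages; refcounts: pp0:3 pp1:3
Op 3: write(P0, v1, 160). refcount(pp1)=3>1 -> COPY to pp2. 3 ppages; refcounts: pp0:3 pp1:2 pp2:1
Op 4: fork(P2) -> P3. 3 ppages; refcounts: pp0:4 pp1:3 pp2:1
Op 5: write(P0, v0, 194). refcount(pp0)=4>1 -> COPY to pp3. 4 ppages; refcounts: pp0:3 pp1:3 pp2:1 pp3:1
Op 6: write(P3, v0, 198). refcount(pp0)=3>1 -> COPY to pp4. 5 ppages; refcounts: pp0:2 pp1:3 pp2:1 pp3:1 pp4:1
Op 7: write(P1, v1, 182). refcount(pp1)=3>1 -> COPY to pp5. 6 ppages; refcounts: pp0:2 pp1:2 pp2:1 pp3:1 pp4:1 pp5:1
Op 8: write(P0, v0, 110). refcount(pp3)=1 -> write in place. 6 ppages; refcounts: pp0:2 pp1:2 pp2:1 pp3:1 pp4:1 pp5:1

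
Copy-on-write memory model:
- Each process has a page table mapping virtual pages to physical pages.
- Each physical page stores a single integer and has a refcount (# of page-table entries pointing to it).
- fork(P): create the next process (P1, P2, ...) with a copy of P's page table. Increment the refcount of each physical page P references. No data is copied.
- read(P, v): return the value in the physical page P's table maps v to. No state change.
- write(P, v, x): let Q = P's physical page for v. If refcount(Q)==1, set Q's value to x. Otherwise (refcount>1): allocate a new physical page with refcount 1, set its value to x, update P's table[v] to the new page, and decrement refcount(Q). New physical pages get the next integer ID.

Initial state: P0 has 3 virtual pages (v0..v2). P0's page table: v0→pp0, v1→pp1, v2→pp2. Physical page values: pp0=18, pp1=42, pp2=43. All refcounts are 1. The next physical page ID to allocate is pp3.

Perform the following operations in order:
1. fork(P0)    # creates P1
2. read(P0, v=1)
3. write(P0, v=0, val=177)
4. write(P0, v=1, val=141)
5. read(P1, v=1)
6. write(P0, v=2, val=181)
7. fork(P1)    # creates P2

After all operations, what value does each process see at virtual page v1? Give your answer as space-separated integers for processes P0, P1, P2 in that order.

Answer: 141 42 42

Derivation:
Op 1: fork(P0) -> P1. 3 ppages; refcounts: pp0:2 pp1:2 pp2:2
Op 2: read(P0, v1) -> 42. No state change.
Op 3: write(P0, v0, 177). refcount(pp0)=2>1 -> COPY to pp3. 4 ppages; refcounts: pp0:1 pp1:2 pp2:2 pp3:1
Op 4: write(P0, v1, 141). refcount(pp1)=2>1 -> COPY to pp4. 5 ppages; refcounts: pp0:1 pp1:1 pp2:2 pp3:1 pp4:1
Op 5: read(P1, v1) -> 42. No state change.
Op 6: write(P0, v2, 181). refcount(pp2)=2>1 -> COPY to pp5. 6 ppages; refcounts: pp0:1 pp1:1 pp2:1 pp3:1 pp4:1 pp5:1
Op 7: fork(P1) -> P2. 6 ppages; refcounts: pp0:2 pp1:2 pp2:2 pp3:1 pp4:1 pp5:1
P0: v1 -> pp4 = 141
P1: v1 -> pp1 = 42
P2: v1 -> pp1 = 42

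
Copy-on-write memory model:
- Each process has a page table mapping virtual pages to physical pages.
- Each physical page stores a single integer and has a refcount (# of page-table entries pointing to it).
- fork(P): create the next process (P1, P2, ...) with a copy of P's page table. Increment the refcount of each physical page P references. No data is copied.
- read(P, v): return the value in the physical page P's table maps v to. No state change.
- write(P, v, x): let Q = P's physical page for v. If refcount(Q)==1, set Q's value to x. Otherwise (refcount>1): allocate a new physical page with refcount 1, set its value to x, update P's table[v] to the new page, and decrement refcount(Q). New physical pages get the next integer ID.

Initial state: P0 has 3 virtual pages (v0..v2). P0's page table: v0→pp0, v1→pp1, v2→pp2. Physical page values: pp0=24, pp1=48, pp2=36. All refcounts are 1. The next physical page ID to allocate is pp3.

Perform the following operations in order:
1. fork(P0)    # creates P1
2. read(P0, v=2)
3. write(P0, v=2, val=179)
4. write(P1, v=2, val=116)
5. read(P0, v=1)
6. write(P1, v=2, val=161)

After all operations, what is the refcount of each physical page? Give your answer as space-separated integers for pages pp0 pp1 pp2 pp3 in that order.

Op 1: fork(P0) -> P1. 3 ppages; refcounts: pp0:2 pp1:2 pp2:2
Op 2: read(P0, v2) -> 36. No state change.
Op 3: write(P0, v2, 179). refcount(pp2)=2>1 -> COPY to pp3. 4 ppages; refcounts: pp0:2 pp1:2 pp2:1 pp3:1
Op 4: write(P1, v2, 116). refcount(pp2)=1 -> write in place. 4 ppages; refcounts: pp0:2 pp1:2 pp2:1 pp3:1
Op 5: read(P0, v1) -> 48. No state change.
Op 6: write(P1, v2, 161). refcount(pp2)=1 -> write in place. 4 ppages; refcounts: pp0:2 pp1:2 pp2:1 pp3:1

Answer: 2 2 1 1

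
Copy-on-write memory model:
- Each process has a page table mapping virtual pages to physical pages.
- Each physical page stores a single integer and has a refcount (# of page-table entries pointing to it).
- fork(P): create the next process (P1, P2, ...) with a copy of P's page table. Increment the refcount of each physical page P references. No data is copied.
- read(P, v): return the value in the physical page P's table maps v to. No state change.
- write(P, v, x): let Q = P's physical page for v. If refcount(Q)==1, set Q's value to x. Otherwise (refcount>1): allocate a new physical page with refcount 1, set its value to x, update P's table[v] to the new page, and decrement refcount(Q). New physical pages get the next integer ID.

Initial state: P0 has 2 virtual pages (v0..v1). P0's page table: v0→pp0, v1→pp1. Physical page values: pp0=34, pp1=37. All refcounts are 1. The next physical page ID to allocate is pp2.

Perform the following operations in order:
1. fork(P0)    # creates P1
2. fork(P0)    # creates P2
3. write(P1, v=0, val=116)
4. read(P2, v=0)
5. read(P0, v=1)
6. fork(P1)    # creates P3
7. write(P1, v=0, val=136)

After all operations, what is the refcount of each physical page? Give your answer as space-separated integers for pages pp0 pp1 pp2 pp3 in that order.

Op 1: fork(P0) -> P1. 2 ppages; refcounts: pp0:2 pp1:2
Op 2: fork(P0) -> P2. 2 ppages; refcounts: pp0:3 pp1:3
Op 3: write(P1, v0, 116). refcount(pp0)=3>1 -> COPY to pp2. 3 ppages; refcounts: pp0:2 pp1:3 pp2:1
Op 4: read(P2, v0) -> 34. No state change.
Op 5: read(P0, v1) -> 37. No state change.
Op 6: fork(P1) -> P3. 3 ppages; refcounts: pp0:2 pp1:4 pp2:2
Op 7: write(P1, v0, 136). refcount(pp2)=2>1 -> COPY to pp3. 4 ppages; refcounts: pp0:2 pp1:4 pp2:1 pp3:1

Answer: 2 4 1 1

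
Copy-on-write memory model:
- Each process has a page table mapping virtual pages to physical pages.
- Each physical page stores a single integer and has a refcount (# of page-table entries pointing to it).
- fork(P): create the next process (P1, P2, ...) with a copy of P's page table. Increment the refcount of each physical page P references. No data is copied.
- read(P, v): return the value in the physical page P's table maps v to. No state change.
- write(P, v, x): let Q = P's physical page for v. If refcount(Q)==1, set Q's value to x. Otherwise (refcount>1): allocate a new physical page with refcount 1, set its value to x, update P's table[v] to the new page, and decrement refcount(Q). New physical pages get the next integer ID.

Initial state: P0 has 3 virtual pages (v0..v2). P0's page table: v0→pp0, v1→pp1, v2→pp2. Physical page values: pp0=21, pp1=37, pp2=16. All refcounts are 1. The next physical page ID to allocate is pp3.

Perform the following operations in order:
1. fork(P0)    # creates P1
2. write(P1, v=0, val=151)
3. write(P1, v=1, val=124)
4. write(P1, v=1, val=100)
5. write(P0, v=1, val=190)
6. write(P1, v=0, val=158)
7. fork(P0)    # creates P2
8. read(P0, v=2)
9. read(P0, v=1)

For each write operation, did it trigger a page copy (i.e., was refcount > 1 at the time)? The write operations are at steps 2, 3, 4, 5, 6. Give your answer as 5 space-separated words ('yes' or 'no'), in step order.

Op 1: fork(P0) -> P1. 3 ppages; refcounts: pp0:2 pp1:2 pp2:2
Op 2: write(P1, v0, 151). refcount(pp0)=2>1 -> COPY to pp3. 4 ppages; refcounts: pp0:1 pp1:2 pp2:2 pp3:1
Op 3: write(P1, v1, 124). refcount(pp1)=2>1 -> COPY to pp4. 5 ppages; refcounts: pp0:1 pp1:1 pp2:2 pp3:1 pp4:1
Op 4: write(P1, v1, 100). refcount(pp4)=1 -> write in place. 5 ppages; refcounts: pp0:1 pp1:1 pp2:2 pp3:1 pp4:1
Op 5: write(P0, v1, 190). refcount(pp1)=1 -> write in place. 5 ppages; refcounts: pp0:1 pp1:1 pp2:2 pp3:1 pp4:1
Op 6: write(P1, v0, 158). refcount(pp3)=1 -> write in place. 5 ppages; refcounts: pp0:1 pp1:1 pp2:2 pp3:1 pp4:1
Op 7: fork(P0) -> P2. 5 ppages; refcounts: pp0:2 pp1:2 pp2:3 pp3:1 pp4:1
Op 8: read(P0, v2) -> 16. No state change.
Op 9: read(P0, v1) -> 190. No state change.

yes yes no no no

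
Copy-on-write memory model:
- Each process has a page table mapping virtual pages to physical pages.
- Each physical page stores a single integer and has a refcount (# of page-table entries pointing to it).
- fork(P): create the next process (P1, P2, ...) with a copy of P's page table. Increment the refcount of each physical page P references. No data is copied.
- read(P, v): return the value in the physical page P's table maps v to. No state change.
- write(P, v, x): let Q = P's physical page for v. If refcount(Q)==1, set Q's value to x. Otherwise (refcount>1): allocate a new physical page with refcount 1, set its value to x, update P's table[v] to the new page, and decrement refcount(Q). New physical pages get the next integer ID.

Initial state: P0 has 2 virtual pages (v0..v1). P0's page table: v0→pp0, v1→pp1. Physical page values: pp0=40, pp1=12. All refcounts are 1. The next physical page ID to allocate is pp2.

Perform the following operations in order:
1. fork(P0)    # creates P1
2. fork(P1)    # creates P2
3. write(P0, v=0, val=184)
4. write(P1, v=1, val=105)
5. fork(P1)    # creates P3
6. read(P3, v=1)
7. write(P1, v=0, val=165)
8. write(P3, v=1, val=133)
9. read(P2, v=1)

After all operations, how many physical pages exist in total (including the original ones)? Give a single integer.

Op 1: fork(P0) -> P1. 2 ppages; refcounts: pp0:2 pp1:2
Op 2: fork(P1) -> P2. 2 ppages; refcounts: pp0:3 pp1:3
Op 3: write(P0, v0, 184). refcount(pp0)=3>1 -> COPY to pp2. 3 ppages; refcounts: pp0:2 pp1:3 pp2:1
Op 4: write(P1, v1, 105). refcount(pp1)=3>1 -> COPY to pp3. 4 ppages; refcounts: pp0:2 pp1:2 pp2:1 pp3:1
Op 5: fork(P1) -> P3. 4 ppages; refcounts: pp0:3 pp1:2 pp2:1 pp3:2
Op 6: read(P3, v1) -> 105. No state change.
Op 7: write(P1, v0, 165). refcount(pp0)=3>1 -> COPY to pp4. 5 ppages; refcounts: pp0:2 pp1:2 pp2:1 pp3:2 pp4:1
Op 8: write(P3, v1, 133). refcount(pp3)=2>1 -> COPY to pp5. 6 ppages; refcounts: pp0:2 pp1:2 pp2:1 pp3:1 pp4:1 pp5:1
Op 9: read(P2, v1) -> 12. No state change.

Answer: 6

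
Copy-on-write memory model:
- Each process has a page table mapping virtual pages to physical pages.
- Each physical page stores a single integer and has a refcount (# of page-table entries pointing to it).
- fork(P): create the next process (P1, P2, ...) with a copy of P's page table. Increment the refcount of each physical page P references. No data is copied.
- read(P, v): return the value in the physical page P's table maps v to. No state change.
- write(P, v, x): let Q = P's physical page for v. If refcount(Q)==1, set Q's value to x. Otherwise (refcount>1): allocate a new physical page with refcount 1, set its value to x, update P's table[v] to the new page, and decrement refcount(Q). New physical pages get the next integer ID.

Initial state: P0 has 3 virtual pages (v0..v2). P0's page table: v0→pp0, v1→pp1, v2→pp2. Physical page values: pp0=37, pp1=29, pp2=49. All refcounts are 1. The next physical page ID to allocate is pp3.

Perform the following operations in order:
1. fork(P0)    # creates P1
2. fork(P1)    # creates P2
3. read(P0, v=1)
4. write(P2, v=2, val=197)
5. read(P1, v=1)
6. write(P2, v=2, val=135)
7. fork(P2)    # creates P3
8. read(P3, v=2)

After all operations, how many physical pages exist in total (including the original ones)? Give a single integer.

Answer: 4

Derivation:
Op 1: fork(P0) -> P1. 3 ppages; refcounts: pp0:2 pp1:2 pp2:2
Op 2: fork(P1) -> P2. 3 ppages; refcounts: pp0:3 pp1:3 pp2:3
Op 3: read(P0, v1) -> 29. No state change.
Op 4: write(P2, v2, 197). refcount(pp2)=3>1 -> COPY to pp3. 4 ppages; refcounts: pp0:3 pp1:3 pp2:2 pp3:1
Op 5: read(P1, v1) -> 29. No state change.
Op 6: write(P2, v2, 135). refcount(pp3)=1 -> write in place. 4 ppages; refcounts: pp0:3 pp1:3 pp2:2 pp3:1
Op 7: fork(P2) -> P3. 4 ppages; refcounts: pp0:4 pp1:4 pp2:2 pp3:2
Op 8: read(P3, v2) -> 135. No state change.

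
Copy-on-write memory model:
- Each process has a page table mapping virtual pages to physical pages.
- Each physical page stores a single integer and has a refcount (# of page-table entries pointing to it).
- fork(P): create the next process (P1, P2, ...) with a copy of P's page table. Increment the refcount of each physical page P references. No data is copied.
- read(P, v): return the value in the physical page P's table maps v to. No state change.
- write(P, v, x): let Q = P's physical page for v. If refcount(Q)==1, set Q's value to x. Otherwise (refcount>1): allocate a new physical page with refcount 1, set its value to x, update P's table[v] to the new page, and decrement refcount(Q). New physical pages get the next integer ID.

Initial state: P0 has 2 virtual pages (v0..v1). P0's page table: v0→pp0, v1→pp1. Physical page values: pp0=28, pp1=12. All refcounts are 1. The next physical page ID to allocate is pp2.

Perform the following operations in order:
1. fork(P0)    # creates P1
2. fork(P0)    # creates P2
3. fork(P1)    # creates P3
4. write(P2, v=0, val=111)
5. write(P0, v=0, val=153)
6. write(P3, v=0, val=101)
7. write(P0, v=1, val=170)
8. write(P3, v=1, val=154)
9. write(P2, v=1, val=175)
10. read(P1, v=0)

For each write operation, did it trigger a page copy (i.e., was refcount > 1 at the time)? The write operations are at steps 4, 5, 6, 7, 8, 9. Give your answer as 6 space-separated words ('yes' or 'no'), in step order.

Op 1: fork(P0) -> P1. 2 ppages; refcounts: pp0:2 pp1:2
Op 2: fork(P0) -> P2. 2 ppages; refcounts: pp0:3 pp1:3
Op 3: fork(P1) -> P3. 2 ppages; refcounts: pp0:4 pp1:4
Op 4: write(P2, v0, 111). refcount(pp0)=4>1 -> COPY to pp2. 3 ppages; refcounts: pp0:3 pp1:4 pp2:1
Op 5: write(P0, v0, 153). refcount(pp0)=3>1 -> COPY to pp3. 4 ppages; refcounts: pp0:2 pp1:4 pp2:1 pp3:1
Op 6: write(P3, v0, 101). refcount(pp0)=2>1 -> COPY to pp4. 5 ppages; refcounts: pp0:1 pp1:4 pp2:1 pp3:1 pp4:1
Op 7: write(P0, v1, 170). refcount(pp1)=4>1 -> COPY to pp5. 6 ppages; refcounts: pp0:1 pp1:3 pp2:1 pp3:1 pp4:1 pp5:1
Op 8: write(P3, v1, 154). refcount(pp1)=3>1 -> COPY to pp6. 7 ppages; refcounts: pp0:1 pp1:2 pp2:1 pp3:1 pp4:1 pp5:1 pp6:1
Op 9: write(P2, v1, 175). refcount(pp1)=2>1 -> COPY to pp7. 8 ppages; refcounts: pp0:1 pp1:1 pp2:1 pp3:1 pp4:1 pp5:1 pp6:1 pp7:1
Op 10: read(P1, v0) -> 28. No state change.

yes yes yes yes yes yes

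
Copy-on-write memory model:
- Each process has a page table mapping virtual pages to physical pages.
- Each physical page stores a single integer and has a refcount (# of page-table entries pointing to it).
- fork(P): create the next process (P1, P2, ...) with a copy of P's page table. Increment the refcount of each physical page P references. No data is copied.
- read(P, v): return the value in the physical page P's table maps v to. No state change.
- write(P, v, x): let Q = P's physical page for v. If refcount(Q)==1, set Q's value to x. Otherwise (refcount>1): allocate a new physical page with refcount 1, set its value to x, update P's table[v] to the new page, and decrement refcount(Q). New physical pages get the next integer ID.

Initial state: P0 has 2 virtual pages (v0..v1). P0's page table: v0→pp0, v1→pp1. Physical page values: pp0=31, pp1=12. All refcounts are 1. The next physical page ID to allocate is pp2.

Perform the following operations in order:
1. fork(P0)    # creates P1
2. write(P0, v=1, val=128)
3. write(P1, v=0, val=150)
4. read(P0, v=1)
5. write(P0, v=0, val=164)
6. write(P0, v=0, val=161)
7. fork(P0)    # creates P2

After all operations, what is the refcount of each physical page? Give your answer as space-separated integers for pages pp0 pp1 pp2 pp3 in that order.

Answer: 2 1 2 1

Derivation:
Op 1: fork(P0) -> P1. 2 ppages; refcounts: pp0:2 pp1:2
Op 2: write(P0, v1, 128). refcount(pp1)=2>1 -> COPY to pp2. 3 ppages; refcounts: pp0:2 pp1:1 pp2:1
Op 3: write(P1, v0, 150). refcount(pp0)=2>1 -> COPY to pp3. 4 ppages; refcounts: pp0:1 pp1:1 pp2:1 pp3:1
Op 4: read(P0, v1) -> 128. No state change.
Op 5: write(P0, v0, 164). refcount(pp0)=1 -> write in place. 4 ppages; refcounts: pp0:1 pp1:1 pp2:1 pp3:1
Op 6: write(P0, v0, 161). refcount(pp0)=1 -> write in place. 4 ppages; refcounts: pp0:1 pp1:1 pp2:1 pp3:1
Op 7: fork(P0) -> P2. 4 ppages; refcounts: pp0:2 pp1:1 pp2:2 pp3:1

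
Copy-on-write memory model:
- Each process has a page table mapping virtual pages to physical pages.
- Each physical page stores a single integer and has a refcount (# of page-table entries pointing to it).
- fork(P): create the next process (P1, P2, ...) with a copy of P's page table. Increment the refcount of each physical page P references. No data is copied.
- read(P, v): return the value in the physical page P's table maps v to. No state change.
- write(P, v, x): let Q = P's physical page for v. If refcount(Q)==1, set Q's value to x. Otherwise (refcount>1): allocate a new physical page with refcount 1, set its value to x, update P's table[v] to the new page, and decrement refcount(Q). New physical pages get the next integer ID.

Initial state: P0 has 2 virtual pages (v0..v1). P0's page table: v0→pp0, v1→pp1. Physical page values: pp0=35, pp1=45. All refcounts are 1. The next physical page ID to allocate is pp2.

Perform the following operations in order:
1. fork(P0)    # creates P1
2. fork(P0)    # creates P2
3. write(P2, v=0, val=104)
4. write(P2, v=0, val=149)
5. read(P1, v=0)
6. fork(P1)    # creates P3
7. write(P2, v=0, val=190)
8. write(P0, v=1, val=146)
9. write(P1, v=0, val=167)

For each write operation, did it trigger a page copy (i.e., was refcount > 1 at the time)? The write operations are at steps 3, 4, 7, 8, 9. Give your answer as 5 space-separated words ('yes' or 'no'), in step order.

Op 1: fork(P0) -> P1. 2 ppages; refcounts: pp0:2 pp1:2
Op 2: fork(P0) -> P2. 2 ppages; refcounts: pp0:3 pp1:3
Op 3: write(P2, v0, 104). refcount(pp0)=3>1 -> COPY to pp2. 3 ppages; refcounts: pp0:2 pp1:3 pp2:1
Op 4: write(P2, v0, 149). refcount(pp2)=1 -> write in place. 3 ppages; refcounts: pp0:2 pp1:3 pp2:1
Op 5: read(P1, v0) -> 35. No state change.
Op 6: fork(P1) -> P3. 3 ppages; refcounts: pp0:3 pp1:4 pp2:1
Op 7: write(P2, v0, 190). refcount(pp2)=1 -> write in place. 3 ppages; refcounts: pp0:3 pp1:4 pp2:1
Op 8: write(P0, v1, 146). refcount(pp1)=4>1 -> COPY to pp3. 4 ppages; refcounts: pp0:3 pp1:3 pp2:1 pp3:1
Op 9: write(P1, v0, 167). refcount(pp0)=3>1 -> COPY to pp4. 5 ppages; refcounts: pp0:2 pp1:3 pp2:1 pp3:1 pp4:1

yes no no yes yes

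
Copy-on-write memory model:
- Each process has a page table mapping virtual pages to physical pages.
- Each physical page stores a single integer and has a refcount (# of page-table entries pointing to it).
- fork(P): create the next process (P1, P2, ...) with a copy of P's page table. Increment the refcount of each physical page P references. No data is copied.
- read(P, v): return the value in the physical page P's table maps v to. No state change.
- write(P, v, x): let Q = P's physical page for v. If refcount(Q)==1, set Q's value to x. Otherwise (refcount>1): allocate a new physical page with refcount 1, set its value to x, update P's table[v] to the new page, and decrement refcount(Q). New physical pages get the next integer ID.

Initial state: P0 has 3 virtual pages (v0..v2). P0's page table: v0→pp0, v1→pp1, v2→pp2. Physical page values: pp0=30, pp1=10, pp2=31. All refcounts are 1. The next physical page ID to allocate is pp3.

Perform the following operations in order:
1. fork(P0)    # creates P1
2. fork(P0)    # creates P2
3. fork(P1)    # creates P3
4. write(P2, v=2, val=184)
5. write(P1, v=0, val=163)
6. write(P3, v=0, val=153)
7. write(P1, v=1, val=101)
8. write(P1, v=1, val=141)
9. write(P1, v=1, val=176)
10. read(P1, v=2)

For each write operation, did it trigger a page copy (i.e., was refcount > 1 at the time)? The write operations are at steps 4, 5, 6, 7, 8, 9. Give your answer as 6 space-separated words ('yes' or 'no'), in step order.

Op 1: fork(P0) -> P1. 3 ppages; refcounts: pp0:2 pp1:2 pp2:2
Op 2: fork(P0) -> P2. 3 ppages; refcounts: pp0:3 pp1:3 pp2:3
Op 3: fork(P1) -> P3. 3 ppages; refcounts: pp0:4 pp1:4 pp2:4
Op 4: write(P2, v2, 184). refcount(pp2)=4>1 -> COPY to pp3. 4 ppages; refcounts: pp0:4 pp1:4 pp2:3 pp3:1
Op 5: write(P1, v0, 163). refcount(pp0)=4>1 -> COPY to pp4. 5 ppages; refcounts: pp0:3 pp1:4 pp2:3 pp3:1 pp4:1
Op 6: write(P3, v0, 153). refcount(pp0)=3>1 -> COPY to pp5. 6 ppages; refcounts: pp0:2 pp1:4 pp2:3 pp3:1 pp4:1 pp5:1
Op 7: write(P1, v1, 101). refcount(pp1)=4>1 -> COPY to pp6. 7 ppages; refcounts: pp0:2 pp1:3 pp2:3 pp3:1 pp4:1 pp5:1 pp6:1
Op 8: write(P1, v1, 141). refcount(pp6)=1 -> write in place. 7 ppages; refcounts: pp0:2 pp1:3 pp2:3 pp3:1 pp4:1 pp5:1 pp6:1
Op 9: write(P1, v1, 176). refcount(pp6)=1 -> write in place. 7 ppages; refcounts: pp0:2 pp1:3 pp2:3 pp3:1 pp4:1 pp5:1 pp6:1
Op 10: read(P1, v2) -> 31. No state change.

yes yes yes yes no no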